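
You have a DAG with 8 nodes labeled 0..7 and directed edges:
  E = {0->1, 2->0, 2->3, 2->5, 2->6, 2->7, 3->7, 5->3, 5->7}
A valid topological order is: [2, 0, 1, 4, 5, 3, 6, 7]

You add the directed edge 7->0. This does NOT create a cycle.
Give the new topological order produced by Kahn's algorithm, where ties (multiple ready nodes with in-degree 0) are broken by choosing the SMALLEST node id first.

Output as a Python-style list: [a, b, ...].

Answer: [2, 4, 5, 3, 6, 7, 0, 1]

Derivation:
Old toposort: [2, 0, 1, 4, 5, 3, 6, 7]
Added edge: 7->0
Position of 7 (7) > position of 0 (1). Must reorder: 7 must now come before 0.
Run Kahn's algorithm (break ties by smallest node id):
  initial in-degrees: [2, 1, 0, 2, 0, 1, 1, 3]
  ready (indeg=0): [2, 4]
  pop 2: indeg[0]->1; indeg[3]->1; indeg[5]->0; indeg[6]->0; indeg[7]->2 | ready=[4, 5, 6] | order so far=[2]
  pop 4: no out-edges | ready=[5, 6] | order so far=[2, 4]
  pop 5: indeg[3]->0; indeg[7]->1 | ready=[3, 6] | order so far=[2, 4, 5]
  pop 3: indeg[7]->0 | ready=[6, 7] | order so far=[2, 4, 5, 3]
  pop 6: no out-edges | ready=[7] | order so far=[2, 4, 5, 3, 6]
  pop 7: indeg[0]->0 | ready=[0] | order so far=[2, 4, 5, 3, 6, 7]
  pop 0: indeg[1]->0 | ready=[1] | order so far=[2, 4, 5, 3, 6, 7, 0]
  pop 1: no out-edges | ready=[] | order so far=[2, 4, 5, 3, 6, 7, 0, 1]
  Result: [2, 4, 5, 3, 6, 7, 0, 1]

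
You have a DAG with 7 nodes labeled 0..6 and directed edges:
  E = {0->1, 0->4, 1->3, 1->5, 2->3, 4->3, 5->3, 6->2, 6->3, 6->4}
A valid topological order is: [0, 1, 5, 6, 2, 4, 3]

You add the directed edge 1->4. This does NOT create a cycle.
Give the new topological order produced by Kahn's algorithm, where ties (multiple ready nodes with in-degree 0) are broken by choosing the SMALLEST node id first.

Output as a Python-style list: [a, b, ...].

Answer: [0, 1, 5, 6, 2, 4, 3]

Derivation:
Old toposort: [0, 1, 5, 6, 2, 4, 3]
Added edge: 1->4
Position of 1 (1) < position of 4 (5). Old order still valid.
Run Kahn's algorithm (break ties by smallest node id):
  initial in-degrees: [0, 1, 1, 5, 3, 1, 0]
  ready (indeg=0): [0, 6]
  pop 0: indeg[1]->0; indeg[4]->2 | ready=[1, 6] | order so far=[0]
  pop 1: indeg[3]->4; indeg[4]->1; indeg[5]->0 | ready=[5, 6] | order so far=[0, 1]
  pop 5: indeg[3]->3 | ready=[6] | order so far=[0, 1, 5]
  pop 6: indeg[2]->0; indeg[3]->2; indeg[4]->0 | ready=[2, 4] | order so far=[0, 1, 5, 6]
  pop 2: indeg[3]->1 | ready=[4] | order so far=[0, 1, 5, 6, 2]
  pop 4: indeg[3]->0 | ready=[3] | order so far=[0, 1, 5, 6, 2, 4]
  pop 3: no out-edges | ready=[] | order so far=[0, 1, 5, 6, 2, 4, 3]
  Result: [0, 1, 5, 6, 2, 4, 3]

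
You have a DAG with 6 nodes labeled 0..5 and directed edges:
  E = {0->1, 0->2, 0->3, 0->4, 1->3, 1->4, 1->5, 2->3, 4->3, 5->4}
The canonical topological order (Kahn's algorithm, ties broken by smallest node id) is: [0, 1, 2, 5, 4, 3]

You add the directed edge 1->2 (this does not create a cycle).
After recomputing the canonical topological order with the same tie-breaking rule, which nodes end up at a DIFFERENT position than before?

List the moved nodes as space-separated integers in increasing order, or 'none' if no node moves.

Old toposort: [0, 1, 2, 5, 4, 3]
Added edge 1->2
Recompute Kahn (smallest-id tiebreak):
  initial in-degrees: [0, 1, 2, 4, 3, 1]
  ready (indeg=0): [0]
  pop 0: indeg[1]->0; indeg[2]->1; indeg[3]->3; indeg[4]->2 | ready=[1] | order so far=[0]
  pop 1: indeg[2]->0; indeg[3]->2; indeg[4]->1; indeg[5]->0 | ready=[2, 5] | order so far=[0, 1]
  pop 2: indeg[3]->1 | ready=[5] | order so far=[0, 1, 2]
  pop 5: indeg[4]->0 | ready=[4] | order so far=[0, 1, 2, 5]
  pop 4: indeg[3]->0 | ready=[3] | order so far=[0, 1, 2, 5, 4]
  pop 3: no out-edges | ready=[] | order so far=[0, 1, 2, 5, 4, 3]
New canonical toposort: [0, 1, 2, 5, 4, 3]
Compare positions:
  Node 0: index 0 -> 0 (same)
  Node 1: index 1 -> 1 (same)
  Node 2: index 2 -> 2 (same)
  Node 3: index 5 -> 5 (same)
  Node 4: index 4 -> 4 (same)
  Node 5: index 3 -> 3 (same)
Nodes that changed position: none

Answer: none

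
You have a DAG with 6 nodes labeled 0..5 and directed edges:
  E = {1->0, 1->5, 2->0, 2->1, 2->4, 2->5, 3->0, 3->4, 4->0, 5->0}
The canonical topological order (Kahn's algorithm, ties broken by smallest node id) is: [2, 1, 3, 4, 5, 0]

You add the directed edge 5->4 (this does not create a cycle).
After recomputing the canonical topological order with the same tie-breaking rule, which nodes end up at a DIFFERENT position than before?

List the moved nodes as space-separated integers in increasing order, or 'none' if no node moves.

Old toposort: [2, 1, 3, 4, 5, 0]
Added edge 5->4
Recompute Kahn (smallest-id tiebreak):
  initial in-degrees: [5, 1, 0, 0, 3, 2]
  ready (indeg=0): [2, 3]
  pop 2: indeg[0]->4; indeg[1]->0; indeg[4]->2; indeg[5]->1 | ready=[1, 3] | order so far=[2]
  pop 1: indeg[0]->3; indeg[5]->0 | ready=[3, 5] | order so far=[2, 1]
  pop 3: indeg[0]->2; indeg[4]->1 | ready=[5] | order so far=[2, 1, 3]
  pop 5: indeg[0]->1; indeg[4]->0 | ready=[4] | order so far=[2, 1, 3, 5]
  pop 4: indeg[0]->0 | ready=[0] | order so far=[2, 1, 3, 5, 4]
  pop 0: no out-edges | ready=[] | order so far=[2, 1, 3, 5, 4, 0]
New canonical toposort: [2, 1, 3, 5, 4, 0]
Compare positions:
  Node 0: index 5 -> 5 (same)
  Node 1: index 1 -> 1 (same)
  Node 2: index 0 -> 0 (same)
  Node 3: index 2 -> 2 (same)
  Node 4: index 3 -> 4 (moved)
  Node 5: index 4 -> 3 (moved)
Nodes that changed position: 4 5

Answer: 4 5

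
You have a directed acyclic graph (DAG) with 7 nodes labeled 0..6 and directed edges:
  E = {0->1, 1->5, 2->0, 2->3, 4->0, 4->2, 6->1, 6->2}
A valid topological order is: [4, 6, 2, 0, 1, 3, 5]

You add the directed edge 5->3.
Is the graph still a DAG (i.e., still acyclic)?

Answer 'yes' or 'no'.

Given toposort: [4, 6, 2, 0, 1, 3, 5]
Position of 5: index 6; position of 3: index 5
New edge 5->3: backward (u after v in old order)
Backward edge: old toposort is now invalid. Check if this creates a cycle.
Does 3 already reach 5? Reachable from 3: [3]. NO -> still a DAG (reorder needed).
Still a DAG? yes

Answer: yes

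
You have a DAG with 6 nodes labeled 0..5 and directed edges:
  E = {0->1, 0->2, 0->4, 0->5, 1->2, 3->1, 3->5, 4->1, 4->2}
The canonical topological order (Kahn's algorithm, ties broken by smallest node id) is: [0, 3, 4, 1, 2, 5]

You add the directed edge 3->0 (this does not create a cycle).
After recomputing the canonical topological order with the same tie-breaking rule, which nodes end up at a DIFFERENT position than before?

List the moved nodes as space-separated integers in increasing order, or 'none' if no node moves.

Answer: 0 3

Derivation:
Old toposort: [0, 3, 4, 1, 2, 5]
Added edge 3->0
Recompute Kahn (smallest-id tiebreak):
  initial in-degrees: [1, 3, 3, 0, 1, 2]
  ready (indeg=0): [3]
  pop 3: indeg[0]->0; indeg[1]->2; indeg[5]->1 | ready=[0] | order so far=[3]
  pop 0: indeg[1]->1; indeg[2]->2; indeg[4]->0; indeg[5]->0 | ready=[4, 5] | order so far=[3, 0]
  pop 4: indeg[1]->0; indeg[2]->1 | ready=[1, 5] | order so far=[3, 0, 4]
  pop 1: indeg[2]->0 | ready=[2, 5] | order so far=[3, 0, 4, 1]
  pop 2: no out-edges | ready=[5] | order so far=[3, 0, 4, 1, 2]
  pop 5: no out-edges | ready=[] | order so far=[3, 0, 4, 1, 2, 5]
New canonical toposort: [3, 0, 4, 1, 2, 5]
Compare positions:
  Node 0: index 0 -> 1 (moved)
  Node 1: index 3 -> 3 (same)
  Node 2: index 4 -> 4 (same)
  Node 3: index 1 -> 0 (moved)
  Node 4: index 2 -> 2 (same)
  Node 5: index 5 -> 5 (same)
Nodes that changed position: 0 3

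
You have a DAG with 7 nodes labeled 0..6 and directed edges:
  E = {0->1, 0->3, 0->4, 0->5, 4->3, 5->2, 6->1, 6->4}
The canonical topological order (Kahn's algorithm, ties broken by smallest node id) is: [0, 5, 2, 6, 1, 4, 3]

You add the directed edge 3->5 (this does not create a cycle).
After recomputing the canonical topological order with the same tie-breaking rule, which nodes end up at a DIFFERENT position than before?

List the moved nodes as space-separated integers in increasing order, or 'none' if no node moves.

Old toposort: [0, 5, 2, 6, 1, 4, 3]
Added edge 3->5
Recompute Kahn (smallest-id tiebreak):
  initial in-degrees: [0, 2, 1, 2, 2, 2, 0]
  ready (indeg=0): [0, 6]
  pop 0: indeg[1]->1; indeg[3]->1; indeg[4]->1; indeg[5]->1 | ready=[6] | order so far=[0]
  pop 6: indeg[1]->0; indeg[4]->0 | ready=[1, 4] | order so far=[0, 6]
  pop 1: no out-edges | ready=[4] | order so far=[0, 6, 1]
  pop 4: indeg[3]->0 | ready=[3] | order so far=[0, 6, 1, 4]
  pop 3: indeg[5]->0 | ready=[5] | order so far=[0, 6, 1, 4, 3]
  pop 5: indeg[2]->0 | ready=[2] | order so far=[0, 6, 1, 4, 3, 5]
  pop 2: no out-edges | ready=[] | order so far=[0, 6, 1, 4, 3, 5, 2]
New canonical toposort: [0, 6, 1, 4, 3, 5, 2]
Compare positions:
  Node 0: index 0 -> 0 (same)
  Node 1: index 4 -> 2 (moved)
  Node 2: index 2 -> 6 (moved)
  Node 3: index 6 -> 4 (moved)
  Node 4: index 5 -> 3 (moved)
  Node 5: index 1 -> 5 (moved)
  Node 6: index 3 -> 1 (moved)
Nodes that changed position: 1 2 3 4 5 6

Answer: 1 2 3 4 5 6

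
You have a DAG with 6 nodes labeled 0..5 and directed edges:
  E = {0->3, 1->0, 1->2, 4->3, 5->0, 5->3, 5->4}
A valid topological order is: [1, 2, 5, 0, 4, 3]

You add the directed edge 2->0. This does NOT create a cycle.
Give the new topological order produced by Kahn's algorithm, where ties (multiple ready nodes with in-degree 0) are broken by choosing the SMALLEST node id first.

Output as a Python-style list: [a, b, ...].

Answer: [1, 2, 5, 0, 4, 3]

Derivation:
Old toposort: [1, 2, 5, 0, 4, 3]
Added edge: 2->0
Position of 2 (1) < position of 0 (3). Old order still valid.
Run Kahn's algorithm (break ties by smallest node id):
  initial in-degrees: [3, 0, 1, 3, 1, 0]
  ready (indeg=0): [1, 5]
  pop 1: indeg[0]->2; indeg[2]->0 | ready=[2, 5] | order so far=[1]
  pop 2: indeg[0]->1 | ready=[5] | order so far=[1, 2]
  pop 5: indeg[0]->0; indeg[3]->2; indeg[4]->0 | ready=[0, 4] | order so far=[1, 2, 5]
  pop 0: indeg[3]->1 | ready=[4] | order so far=[1, 2, 5, 0]
  pop 4: indeg[3]->0 | ready=[3] | order so far=[1, 2, 5, 0, 4]
  pop 3: no out-edges | ready=[] | order so far=[1, 2, 5, 0, 4, 3]
  Result: [1, 2, 5, 0, 4, 3]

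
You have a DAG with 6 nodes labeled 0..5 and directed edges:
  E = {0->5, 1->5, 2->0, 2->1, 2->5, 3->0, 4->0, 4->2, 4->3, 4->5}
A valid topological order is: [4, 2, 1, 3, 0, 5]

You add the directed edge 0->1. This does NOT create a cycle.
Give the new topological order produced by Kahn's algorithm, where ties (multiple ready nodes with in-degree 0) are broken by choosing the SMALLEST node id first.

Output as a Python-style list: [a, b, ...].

Answer: [4, 2, 3, 0, 1, 5]

Derivation:
Old toposort: [4, 2, 1, 3, 0, 5]
Added edge: 0->1
Position of 0 (4) > position of 1 (2). Must reorder: 0 must now come before 1.
Run Kahn's algorithm (break ties by smallest node id):
  initial in-degrees: [3, 2, 1, 1, 0, 4]
  ready (indeg=0): [4]
  pop 4: indeg[0]->2; indeg[2]->0; indeg[3]->0; indeg[5]->3 | ready=[2, 3] | order so far=[4]
  pop 2: indeg[0]->1; indeg[1]->1; indeg[5]->2 | ready=[3] | order so far=[4, 2]
  pop 3: indeg[0]->0 | ready=[0] | order so far=[4, 2, 3]
  pop 0: indeg[1]->0; indeg[5]->1 | ready=[1] | order so far=[4, 2, 3, 0]
  pop 1: indeg[5]->0 | ready=[5] | order so far=[4, 2, 3, 0, 1]
  pop 5: no out-edges | ready=[] | order so far=[4, 2, 3, 0, 1, 5]
  Result: [4, 2, 3, 0, 1, 5]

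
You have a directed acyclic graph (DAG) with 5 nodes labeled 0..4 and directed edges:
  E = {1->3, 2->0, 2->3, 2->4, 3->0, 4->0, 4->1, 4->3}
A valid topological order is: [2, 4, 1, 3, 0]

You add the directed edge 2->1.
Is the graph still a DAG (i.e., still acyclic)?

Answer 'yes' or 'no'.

Answer: yes

Derivation:
Given toposort: [2, 4, 1, 3, 0]
Position of 2: index 0; position of 1: index 2
New edge 2->1: forward
Forward edge: respects the existing order. Still a DAG, same toposort still valid.
Still a DAG? yes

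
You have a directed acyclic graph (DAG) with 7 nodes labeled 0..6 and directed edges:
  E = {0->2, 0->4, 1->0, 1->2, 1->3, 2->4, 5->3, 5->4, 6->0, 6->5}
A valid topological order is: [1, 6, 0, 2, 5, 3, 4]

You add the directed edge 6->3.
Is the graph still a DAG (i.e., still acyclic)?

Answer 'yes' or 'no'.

Answer: yes

Derivation:
Given toposort: [1, 6, 0, 2, 5, 3, 4]
Position of 6: index 1; position of 3: index 5
New edge 6->3: forward
Forward edge: respects the existing order. Still a DAG, same toposort still valid.
Still a DAG? yes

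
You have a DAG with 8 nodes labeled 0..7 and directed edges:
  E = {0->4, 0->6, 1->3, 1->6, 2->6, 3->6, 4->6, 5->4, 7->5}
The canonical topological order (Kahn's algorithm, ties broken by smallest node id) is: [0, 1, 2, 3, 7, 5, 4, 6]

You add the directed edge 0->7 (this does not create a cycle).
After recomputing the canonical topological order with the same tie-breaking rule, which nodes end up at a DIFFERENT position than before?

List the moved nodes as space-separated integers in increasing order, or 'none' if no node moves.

Answer: none

Derivation:
Old toposort: [0, 1, 2, 3, 7, 5, 4, 6]
Added edge 0->7
Recompute Kahn (smallest-id tiebreak):
  initial in-degrees: [0, 0, 0, 1, 2, 1, 5, 1]
  ready (indeg=0): [0, 1, 2]
  pop 0: indeg[4]->1; indeg[6]->4; indeg[7]->0 | ready=[1, 2, 7] | order so far=[0]
  pop 1: indeg[3]->0; indeg[6]->3 | ready=[2, 3, 7] | order so far=[0, 1]
  pop 2: indeg[6]->2 | ready=[3, 7] | order so far=[0, 1, 2]
  pop 3: indeg[6]->1 | ready=[7] | order so far=[0, 1, 2, 3]
  pop 7: indeg[5]->0 | ready=[5] | order so far=[0, 1, 2, 3, 7]
  pop 5: indeg[4]->0 | ready=[4] | order so far=[0, 1, 2, 3, 7, 5]
  pop 4: indeg[6]->0 | ready=[6] | order so far=[0, 1, 2, 3, 7, 5, 4]
  pop 6: no out-edges | ready=[] | order so far=[0, 1, 2, 3, 7, 5, 4, 6]
New canonical toposort: [0, 1, 2, 3, 7, 5, 4, 6]
Compare positions:
  Node 0: index 0 -> 0 (same)
  Node 1: index 1 -> 1 (same)
  Node 2: index 2 -> 2 (same)
  Node 3: index 3 -> 3 (same)
  Node 4: index 6 -> 6 (same)
  Node 5: index 5 -> 5 (same)
  Node 6: index 7 -> 7 (same)
  Node 7: index 4 -> 4 (same)
Nodes that changed position: none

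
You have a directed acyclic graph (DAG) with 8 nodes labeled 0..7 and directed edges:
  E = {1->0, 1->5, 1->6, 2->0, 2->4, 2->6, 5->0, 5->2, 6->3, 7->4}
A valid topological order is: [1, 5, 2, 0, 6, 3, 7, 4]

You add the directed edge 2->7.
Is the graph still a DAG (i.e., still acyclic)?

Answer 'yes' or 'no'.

Answer: yes

Derivation:
Given toposort: [1, 5, 2, 0, 6, 3, 7, 4]
Position of 2: index 2; position of 7: index 6
New edge 2->7: forward
Forward edge: respects the existing order. Still a DAG, same toposort still valid.
Still a DAG? yes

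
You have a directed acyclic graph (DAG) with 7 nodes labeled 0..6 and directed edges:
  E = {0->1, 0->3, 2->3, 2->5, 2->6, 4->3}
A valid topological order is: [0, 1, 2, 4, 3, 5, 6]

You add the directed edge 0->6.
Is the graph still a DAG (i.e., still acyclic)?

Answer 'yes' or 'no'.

Given toposort: [0, 1, 2, 4, 3, 5, 6]
Position of 0: index 0; position of 6: index 6
New edge 0->6: forward
Forward edge: respects the existing order. Still a DAG, same toposort still valid.
Still a DAG? yes

Answer: yes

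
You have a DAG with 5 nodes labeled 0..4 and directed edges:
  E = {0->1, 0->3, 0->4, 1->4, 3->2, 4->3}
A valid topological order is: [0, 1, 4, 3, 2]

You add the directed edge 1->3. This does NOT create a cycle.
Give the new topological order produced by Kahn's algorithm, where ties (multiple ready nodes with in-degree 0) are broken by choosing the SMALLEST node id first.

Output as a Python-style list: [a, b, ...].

Answer: [0, 1, 4, 3, 2]

Derivation:
Old toposort: [0, 1, 4, 3, 2]
Added edge: 1->3
Position of 1 (1) < position of 3 (3). Old order still valid.
Run Kahn's algorithm (break ties by smallest node id):
  initial in-degrees: [0, 1, 1, 3, 2]
  ready (indeg=0): [0]
  pop 0: indeg[1]->0; indeg[3]->2; indeg[4]->1 | ready=[1] | order so far=[0]
  pop 1: indeg[3]->1; indeg[4]->0 | ready=[4] | order so far=[0, 1]
  pop 4: indeg[3]->0 | ready=[3] | order so far=[0, 1, 4]
  pop 3: indeg[2]->0 | ready=[2] | order so far=[0, 1, 4, 3]
  pop 2: no out-edges | ready=[] | order so far=[0, 1, 4, 3, 2]
  Result: [0, 1, 4, 3, 2]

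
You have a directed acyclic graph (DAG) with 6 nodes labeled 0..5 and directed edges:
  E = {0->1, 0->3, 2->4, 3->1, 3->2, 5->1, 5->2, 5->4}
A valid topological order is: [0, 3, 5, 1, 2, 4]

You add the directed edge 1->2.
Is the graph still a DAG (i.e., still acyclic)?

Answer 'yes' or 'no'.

Answer: yes

Derivation:
Given toposort: [0, 3, 5, 1, 2, 4]
Position of 1: index 3; position of 2: index 4
New edge 1->2: forward
Forward edge: respects the existing order. Still a DAG, same toposort still valid.
Still a DAG? yes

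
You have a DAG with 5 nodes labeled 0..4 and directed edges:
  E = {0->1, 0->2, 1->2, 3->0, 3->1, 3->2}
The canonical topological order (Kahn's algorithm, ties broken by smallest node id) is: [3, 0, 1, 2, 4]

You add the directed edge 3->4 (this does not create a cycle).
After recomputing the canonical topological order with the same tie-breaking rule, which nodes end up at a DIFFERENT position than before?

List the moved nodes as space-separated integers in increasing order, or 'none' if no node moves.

Answer: none

Derivation:
Old toposort: [3, 0, 1, 2, 4]
Added edge 3->4
Recompute Kahn (smallest-id tiebreak):
  initial in-degrees: [1, 2, 3, 0, 1]
  ready (indeg=0): [3]
  pop 3: indeg[0]->0; indeg[1]->1; indeg[2]->2; indeg[4]->0 | ready=[0, 4] | order so far=[3]
  pop 0: indeg[1]->0; indeg[2]->1 | ready=[1, 4] | order so far=[3, 0]
  pop 1: indeg[2]->0 | ready=[2, 4] | order so far=[3, 0, 1]
  pop 2: no out-edges | ready=[4] | order so far=[3, 0, 1, 2]
  pop 4: no out-edges | ready=[] | order so far=[3, 0, 1, 2, 4]
New canonical toposort: [3, 0, 1, 2, 4]
Compare positions:
  Node 0: index 1 -> 1 (same)
  Node 1: index 2 -> 2 (same)
  Node 2: index 3 -> 3 (same)
  Node 3: index 0 -> 0 (same)
  Node 4: index 4 -> 4 (same)
Nodes that changed position: none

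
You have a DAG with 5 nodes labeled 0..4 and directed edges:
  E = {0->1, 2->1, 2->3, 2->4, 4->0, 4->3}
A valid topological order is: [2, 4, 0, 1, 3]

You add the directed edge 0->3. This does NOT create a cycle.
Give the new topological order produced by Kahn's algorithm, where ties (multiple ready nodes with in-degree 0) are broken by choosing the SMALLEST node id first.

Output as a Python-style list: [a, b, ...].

Old toposort: [2, 4, 0, 1, 3]
Added edge: 0->3
Position of 0 (2) < position of 3 (4). Old order still valid.
Run Kahn's algorithm (break ties by smallest node id):
  initial in-degrees: [1, 2, 0, 3, 1]
  ready (indeg=0): [2]
  pop 2: indeg[1]->1; indeg[3]->2; indeg[4]->0 | ready=[4] | order so far=[2]
  pop 4: indeg[0]->0; indeg[3]->1 | ready=[0] | order so far=[2, 4]
  pop 0: indeg[1]->0; indeg[3]->0 | ready=[1, 3] | order so far=[2, 4, 0]
  pop 1: no out-edges | ready=[3] | order so far=[2, 4, 0, 1]
  pop 3: no out-edges | ready=[] | order so far=[2, 4, 0, 1, 3]
  Result: [2, 4, 0, 1, 3]

Answer: [2, 4, 0, 1, 3]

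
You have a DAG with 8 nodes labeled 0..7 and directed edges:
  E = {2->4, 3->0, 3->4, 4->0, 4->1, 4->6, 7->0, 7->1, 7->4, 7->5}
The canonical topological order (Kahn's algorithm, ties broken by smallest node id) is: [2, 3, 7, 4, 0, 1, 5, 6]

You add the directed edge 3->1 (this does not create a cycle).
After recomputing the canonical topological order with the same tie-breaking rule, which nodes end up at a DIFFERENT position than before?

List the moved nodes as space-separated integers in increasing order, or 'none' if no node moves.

Answer: none

Derivation:
Old toposort: [2, 3, 7, 4, 0, 1, 5, 6]
Added edge 3->1
Recompute Kahn (smallest-id tiebreak):
  initial in-degrees: [3, 3, 0, 0, 3, 1, 1, 0]
  ready (indeg=0): [2, 3, 7]
  pop 2: indeg[4]->2 | ready=[3, 7] | order so far=[2]
  pop 3: indeg[0]->2; indeg[1]->2; indeg[4]->1 | ready=[7] | order so far=[2, 3]
  pop 7: indeg[0]->1; indeg[1]->1; indeg[4]->0; indeg[5]->0 | ready=[4, 5] | order so far=[2, 3, 7]
  pop 4: indeg[0]->0; indeg[1]->0; indeg[6]->0 | ready=[0, 1, 5, 6] | order so far=[2, 3, 7, 4]
  pop 0: no out-edges | ready=[1, 5, 6] | order so far=[2, 3, 7, 4, 0]
  pop 1: no out-edges | ready=[5, 6] | order so far=[2, 3, 7, 4, 0, 1]
  pop 5: no out-edges | ready=[6] | order so far=[2, 3, 7, 4, 0, 1, 5]
  pop 6: no out-edges | ready=[] | order so far=[2, 3, 7, 4, 0, 1, 5, 6]
New canonical toposort: [2, 3, 7, 4, 0, 1, 5, 6]
Compare positions:
  Node 0: index 4 -> 4 (same)
  Node 1: index 5 -> 5 (same)
  Node 2: index 0 -> 0 (same)
  Node 3: index 1 -> 1 (same)
  Node 4: index 3 -> 3 (same)
  Node 5: index 6 -> 6 (same)
  Node 6: index 7 -> 7 (same)
  Node 7: index 2 -> 2 (same)
Nodes that changed position: none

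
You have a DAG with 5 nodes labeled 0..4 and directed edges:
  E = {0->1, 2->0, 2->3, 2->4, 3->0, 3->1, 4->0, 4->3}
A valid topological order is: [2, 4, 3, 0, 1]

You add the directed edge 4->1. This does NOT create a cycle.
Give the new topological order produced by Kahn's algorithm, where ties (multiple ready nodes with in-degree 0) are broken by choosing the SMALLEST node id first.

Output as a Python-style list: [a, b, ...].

Old toposort: [2, 4, 3, 0, 1]
Added edge: 4->1
Position of 4 (1) < position of 1 (4). Old order still valid.
Run Kahn's algorithm (break ties by smallest node id):
  initial in-degrees: [3, 3, 0, 2, 1]
  ready (indeg=0): [2]
  pop 2: indeg[0]->2; indeg[3]->1; indeg[4]->0 | ready=[4] | order so far=[2]
  pop 4: indeg[0]->1; indeg[1]->2; indeg[3]->0 | ready=[3] | order so far=[2, 4]
  pop 3: indeg[0]->0; indeg[1]->1 | ready=[0] | order so far=[2, 4, 3]
  pop 0: indeg[1]->0 | ready=[1] | order so far=[2, 4, 3, 0]
  pop 1: no out-edges | ready=[] | order so far=[2, 4, 3, 0, 1]
  Result: [2, 4, 3, 0, 1]

Answer: [2, 4, 3, 0, 1]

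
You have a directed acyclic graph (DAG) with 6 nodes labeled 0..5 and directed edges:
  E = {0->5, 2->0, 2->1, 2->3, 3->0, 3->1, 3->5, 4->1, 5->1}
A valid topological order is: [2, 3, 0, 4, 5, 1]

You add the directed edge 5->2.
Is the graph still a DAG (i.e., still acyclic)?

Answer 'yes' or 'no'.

Answer: no

Derivation:
Given toposort: [2, 3, 0, 4, 5, 1]
Position of 5: index 4; position of 2: index 0
New edge 5->2: backward (u after v in old order)
Backward edge: old toposort is now invalid. Check if this creates a cycle.
Does 2 already reach 5? Reachable from 2: [0, 1, 2, 3, 5]. YES -> cycle!
Still a DAG? no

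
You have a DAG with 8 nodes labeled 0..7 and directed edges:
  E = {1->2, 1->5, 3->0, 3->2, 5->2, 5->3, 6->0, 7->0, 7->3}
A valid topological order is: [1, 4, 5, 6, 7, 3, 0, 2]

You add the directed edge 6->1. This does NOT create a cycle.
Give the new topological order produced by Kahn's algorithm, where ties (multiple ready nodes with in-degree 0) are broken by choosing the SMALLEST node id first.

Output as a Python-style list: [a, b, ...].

Answer: [4, 6, 1, 5, 7, 3, 0, 2]

Derivation:
Old toposort: [1, 4, 5, 6, 7, 3, 0, 2]
Added edge: 6->1
Position of 6 (3) > position of 1 (0). Must reorder: 6 must now come before 1.
Run Kahn's algorithm (break ties by smallest node id):
  initial in-degrees: [3, 1, 3, 2, 0, 1, 0, 0]
  ready (indeg=0): [4, 6, 7]
  pop 4: no out-edges | ready=[6, 7] | order so far=[4]
  pop 6: indeg[0]->2; indeg[1]->0 | ready=[1, 7] | order so far=[4, 6]
  pop 1: indeg[2]->2; indeg[5]->0 | ready=[5, 7] | order so far=[4, 6, 1]
  pop 5: indeg[2]->1; indeg[3]->1 | ready=[7] | order so far=[4, 6, 1, 5]
  pop 7: indeg[0]->1; indeg[3]->0 | ready=[3] | order so far=[4, 6, 1, 5, 7]
  pop 3: indeg[0]->0; indeg[2]->0 | ready=[0, 2] | order so far=[4, 6, 1, 5, 7, 3]
  pop 0: no out-edges | ready=[2] | order so far=[4, 6, 1, 5, 7, 3, 0]
  pop 2: no out-edges | ready=[] | order so far=[4, 6, 1, 5, 7, 3, 0, 2]
  Result: [4, 6, 1, 5, 7, 3, 0, 2]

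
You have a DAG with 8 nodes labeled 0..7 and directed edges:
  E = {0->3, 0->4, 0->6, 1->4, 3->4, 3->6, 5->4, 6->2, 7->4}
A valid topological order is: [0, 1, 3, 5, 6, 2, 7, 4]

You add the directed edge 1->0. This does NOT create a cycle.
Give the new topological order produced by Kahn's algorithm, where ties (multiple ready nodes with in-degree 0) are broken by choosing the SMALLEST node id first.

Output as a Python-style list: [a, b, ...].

Answer: [1, 0, 3, 5, 6, 2, 7, 4]

Derivation:
Old toposort: [0, 1, 3, 5, 6, 2, 7, 4]
Added edge: 1->0
Position of 1 (1) > position of 0 (0). Must reorder: 1 must now come before 0.
Run Kahn's algorithm (break ties by smallest node id):
  initial in-degrees: [1, 0, 1, 1, 5, 0, 2, 0]
  ready (indeg=0): [1, 5, 7]
  pop 1: indeg[0]->0; indeg[4]->4 | ready=[0, 5, 7] | order so far=[1]
  pop 0: indeg[3]->0; indeg[4]->3; indeg[6]->1 | ready=[3, 5, 7] | order so far=[1, 0]
  pop 3: indeg[4]->2; indeg[6]->0 | ready=[5, 6, 7] | order so far=[1, 0, 3]
  pop 5: indeg[4]->1 | ready=[6, 7] | order so far=[1, 0, 3, 5]
  pop 6: indeg[2]->0 | ready=[2, 7] | order so far=[1, 0, 3, 5, 6]
  pop 2: no out-edges | ready=[7] | order so far=[1, 0, 3, 5, 6, 2]
  pop 7: indeg[4]->0 | ready=[4] | order so far=[1, 0, 3, 5, 6, 2, 7]
  pop 4: no out-edges | ready=[] | order so far=[1, 0, 3, 5, 6, 2, 7, 4]
  Result: [1, 0, 3, 5, 6, 2, 7, 4]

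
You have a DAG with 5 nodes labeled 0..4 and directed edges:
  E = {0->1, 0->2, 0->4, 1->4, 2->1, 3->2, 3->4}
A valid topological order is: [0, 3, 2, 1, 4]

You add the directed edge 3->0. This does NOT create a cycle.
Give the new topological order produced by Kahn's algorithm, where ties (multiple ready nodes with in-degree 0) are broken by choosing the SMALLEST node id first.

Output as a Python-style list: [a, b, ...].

Answer: [3, 0, 2, 1, 4]

Derivation:
Old toposort: [0, 3, 2, 1, 4]
Added edge: 3->0
Position of 3 (1) > position of 0 (0). Must reorder: 3 must now come before 0.
Run Kahn's algorithm (break ties by smallest node id):
  initial in-degrees: [1, 2, 2, 0, 3]
  ready (indeg=0): [3]
  pop 3: indeg[0]->0; indeg[2]->1; indeg[4]->2 | ready=[0] | order so far=[3]
  pop 0: indeg[1]->1; indeg[2]->0; indeg[4]->1 | ready=[2] | order so far=[3, 0]
  pop 2: indeg[1]->0 | ready=[1] | order so far=[3, 0, 2]
  pop 1: indeg[4]->0 | ready=[4] | order so far=[3, 0, 2, 1]
  pop 4: no out-edges | ready=[] | order so far=[3, 0, 2, 1, 4]
  Result: [3, 0, 2, 1, 4]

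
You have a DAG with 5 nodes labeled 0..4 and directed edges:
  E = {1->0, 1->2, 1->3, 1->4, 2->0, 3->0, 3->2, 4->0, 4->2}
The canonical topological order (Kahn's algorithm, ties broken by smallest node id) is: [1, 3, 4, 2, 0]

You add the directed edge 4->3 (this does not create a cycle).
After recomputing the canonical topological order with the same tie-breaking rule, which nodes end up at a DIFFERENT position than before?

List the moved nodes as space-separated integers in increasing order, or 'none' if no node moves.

Answer: 3 4

Derivation:
Old toposort: [1, 3, 4, 2, 0]
Added edge 4->3
Recompute Kahn (smallest-id tiebreak):
  initial in-degrees: [4, 0, 3, 2, 1]
  ready (indeg=0): [1]
  pop 1: indeg[0]->3; indeg[2]->2; indeg[3]->1; indeg[4]->0 | ready=[4] | order so far=[1]
  pop 4: indeg[0]->2; indeg[2]->1; indeg[3]->0 | ready=[3] | order so far=[1, 4]
  pop 3: indeg[0]->1; indeg[2]->0 | ready=[2] | order so far=[1, 4, 3]
  pop 2: indeg[0]->0 | ready=[0] | order so far=[1, 4, 3, 2]
  pop 0: no out-edges | ready=[] | order so far=[1, 4, 3, 2, 0]
New canonical toposort: [1, 4, 3, 2, 0]
Compare positions:
  Node 0: index 4 -> 4 (same)
  Node 1: index 0 -> 0 (same)
  Node 2: index 3 -> 3 (same)
  Node 3: index 1 -> 2 (moved)
  Node 4: index 2 -> 1 (moved)
Nodes that changed position: 3 4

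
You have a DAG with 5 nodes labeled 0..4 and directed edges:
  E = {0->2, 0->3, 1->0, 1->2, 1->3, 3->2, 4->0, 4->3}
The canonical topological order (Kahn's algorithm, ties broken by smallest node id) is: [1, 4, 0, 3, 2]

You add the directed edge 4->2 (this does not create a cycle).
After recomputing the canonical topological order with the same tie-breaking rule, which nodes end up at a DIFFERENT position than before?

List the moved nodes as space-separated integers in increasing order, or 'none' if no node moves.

Old toposort: [1, 4, 0, 3, 2]
Added edge 4->2
Recompute Kahn (smallest-id tiebreak):
  initial in-degrees: [2, 0, 4, 3, 0]
  ready (indeg=0): [1, 4]
  pop 1: indeg[0]->1; indeg[2]->3; indeg[3]->2 | ready=[4] | order so far=[1]
  pop 4: indeg[0]->0; indeg[2]->2; indeg[3]->1 | ready=[0] | order so far=[1, 4]
  pop 0: indeg[2]->1; indeg[3]->0 | ready=[3] | order so far=[1, 4, 0]
  pop 3: indeg[2]->0 | ready=[2] | order so far=[1, 4, 0, 3]
  pop 2: no out-edges | ready=[] | order so far=[1, 4, 0, 3, 2]
New canonical toposort: [1, 4, 0, 3, 2]
Compare positions:
  Node 0: index 2 -> 2 (same)
  Node 1: index 0 -> 0 (same)
  Node 2: index 4 -> 4 (same)
  Node 3: index 3 -> 3 (same)
  Node 4: index 1 -> 1 (same)
Nodes that changed position: none

Answer: none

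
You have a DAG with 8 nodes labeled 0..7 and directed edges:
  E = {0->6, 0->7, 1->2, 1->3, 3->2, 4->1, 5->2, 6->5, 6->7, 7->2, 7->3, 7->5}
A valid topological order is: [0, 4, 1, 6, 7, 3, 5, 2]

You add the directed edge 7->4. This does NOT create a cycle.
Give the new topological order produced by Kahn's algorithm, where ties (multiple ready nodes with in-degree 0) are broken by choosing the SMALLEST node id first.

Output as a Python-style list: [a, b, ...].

Old toposort: [0, 4, 1, 6, 7, 3, 5, 2]
Added edge: 7->4
Position of 7 (4) > position of 4 (1). Must reorder: 7 must now come before 4.
Run Kahn's algorithm (break ties by smallest node id):
  initial in-degrees: [0, 1, 4, 2, 1, 2, 1, 2]
  ready (indeg=0): [0]
  pop 0: indeg[6]->0; indeg[7]->1 | ready=[6] | order so far=[0]
  pop 6: indeg[5]->1; indeg[7]->0 | ready=[7] | order so far=[0, 6]
  pop 7: indeg[2]->3; indeg[3]->1; indeg[4]->0; indeg[5]->0 | ready=[4, 5] | order so far=[0, 6, 7]
  pop 4: indeg[1]->0 | ready=[1, 5] | order so far=[0, 6, 7, 4]
  pop 1: indeg[2]->2; indeg[3]->0 | ready=[3, 5] | order so far=[0, 6, 7, 4, 1]
  pop 3: indeg[2]->1 | ready=[5] | order so far=[0, 6, 7, 4, 1, 3]
  pop 5: indeg[2]->0 | ready=[2] | order so far=[0, 6, 7, 4, 1, 3, 5]
  pop 2: no out-edges | ready=[] | order so far=[0, 6, 7, 4, 1, 3, 5, 2]
  Result: [0, 6, 7, 4, 1, 3, 5, 2]

Answer: [0, 6, 7, 4, 1, 3, 5, 2]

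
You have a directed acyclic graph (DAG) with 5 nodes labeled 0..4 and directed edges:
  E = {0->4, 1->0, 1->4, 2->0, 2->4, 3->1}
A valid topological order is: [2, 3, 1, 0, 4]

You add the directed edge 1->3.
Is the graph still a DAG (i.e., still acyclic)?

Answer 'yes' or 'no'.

Given toposort: [2, 3, 1, 0, 4]
Position of 1: index 2; position of 3: index 1
New edge 1->3: backward (u after v in old order)
Backward edge: old toposort is now invalid. Check if this creates a cycle.
Does 3 already reach 1? Reachable from 3: [0, 1, 3, 4]. YES -> cycle!
Still a DAG? no

Answer: no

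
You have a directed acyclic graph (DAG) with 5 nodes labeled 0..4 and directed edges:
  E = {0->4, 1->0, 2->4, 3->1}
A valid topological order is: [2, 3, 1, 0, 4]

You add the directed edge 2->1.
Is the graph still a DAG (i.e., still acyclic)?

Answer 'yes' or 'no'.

Given toposort: [2, 3, 1, 0, 4]
Position of 2: index 0; position of 1: index 2
New edge 2->1: forward
Forward edge: respects the existing order. Still a DAG, same toposort still valid.
Still a DAG? yes

Answer: yes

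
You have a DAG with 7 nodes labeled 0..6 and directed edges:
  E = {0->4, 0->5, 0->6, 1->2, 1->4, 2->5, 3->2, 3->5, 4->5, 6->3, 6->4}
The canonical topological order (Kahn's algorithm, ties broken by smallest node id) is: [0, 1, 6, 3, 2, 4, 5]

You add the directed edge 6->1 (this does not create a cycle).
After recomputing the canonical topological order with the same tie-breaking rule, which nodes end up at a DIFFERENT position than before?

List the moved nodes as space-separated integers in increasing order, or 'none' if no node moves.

Old toposort: [0, 1, 6, 3, 2, 4, 5]
Added edge 6->1
Recompute Kahn (smallest-id tiebreak):
  initial in-degrees: [0, 1, 2, 1, 3, 4, 1]
  ready (indeg=0): [0]
  pop 0: indeg[4]->2; indeg[5]->3; indeg[6]->0 | ready=[6] | order so far=[0]
  pop 6: indeg[1]->0; indeg[3]->0; indeg[4]->1 | ready=[1, 3] | order so far=[0, 6]
  pop 1: indeg[2]->1; indeg[4]->0 | ready=[3, 4] | order so far=[0, 6, 1]
  pop 3: indeg[2]->0; indeg[5]->2 | ready=[2, 4] | order so far=[0, 6, 1, 3]
  pop 2: indeg[5]->1 | ready=[4] | order so far=[0, 6, 1, 3, 2]
  pop 4: indeg[5]->0 | ready=[5] | order so far=[0, 6, 1, 3, 2, 4]
  pop 5: no out-edges | ready=[] | order so far=[0, 6, 1, 3, 2, 4, 5]
New canonical toposort: [0, 6, 1, 3, 2, 4, 5]
Compare positions:
  Node 0: index 0 -> 0 (same)
  Node 1: index 1 -> 2 (moved)
  Node 2: index 4 -> 4 (same)
  Node 3: index 3 -> 3 (same)
  Node 4: index 5 -> 5 (same)
  Node 5: index 6 -> 6 (same)
  Node 6: index 2 -> 1 (moved)
Nodes that changed position: 1 6

Answer: 1 6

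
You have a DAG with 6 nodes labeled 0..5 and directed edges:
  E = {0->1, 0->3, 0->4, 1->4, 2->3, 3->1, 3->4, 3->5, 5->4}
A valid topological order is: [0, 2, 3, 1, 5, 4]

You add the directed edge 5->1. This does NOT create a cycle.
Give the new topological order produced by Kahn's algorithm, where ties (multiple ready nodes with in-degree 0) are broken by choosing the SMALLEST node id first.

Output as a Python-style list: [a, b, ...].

Answer: [0, 2, 3, 5, 1, 4]

Derivation:
Old toposort: [0, 2, 3, 1, 5, 4]
Added edge: 5->1
Position of 5 (4) > position of 1 (3). Must reorder: 5 must now come before 1.
Run Kahn's algorithm (break ties by smallest node id):
  initial in-degrees: [0, 3, 0, 2, 4, 1]
  ready (indeg=0): [0, 2]
  pop 0: indeg[1]->2; indeg[3]->1; indeg[4]->3 | ready=[2] | order so far=[0]
  pop 2: indeg[3]->0 | ready=[3] | order so far=[0, 2]
  pop 3: indeg[1]->1; indeg[4]->2; indeg[5]->0 | ready=[5] | order so far=[0, 2, 3]
  pop 5: indeg[1]->0; indeg[4]->1 | ready=[1] | order so far=[0, 2, 3, 5]
  pop 1: indeg[4]->0 | ready=[4] | order so far=[0, 2, 3, 5, 1]
  pop 4: no out-edges | ready=[] | order so far=[0, 2, 3, 5, 1, 4]
  Result: [0, 2, 3, 5, 1, 4]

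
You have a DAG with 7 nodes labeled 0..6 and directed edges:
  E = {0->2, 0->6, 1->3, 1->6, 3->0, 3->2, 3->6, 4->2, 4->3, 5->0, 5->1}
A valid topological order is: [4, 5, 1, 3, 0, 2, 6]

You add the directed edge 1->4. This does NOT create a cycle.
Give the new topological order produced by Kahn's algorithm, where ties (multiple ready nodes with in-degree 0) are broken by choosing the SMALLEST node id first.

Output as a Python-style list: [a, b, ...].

Answer: [5, 1, 4, 3, 0, 2, 6]

Derivation:
Old toposort: [4, 5, 1, 3, 0, 2, 6]
Added edge: 1->4
Position of 1 (2) > position of 4 (0). Must reorder: 1 must now come before 4.
Run Kahn's algorithm (break ties by smallest node id):
  initial in-degrees: [2, 1, 3, 2, 1, 0, 3]
  ready (indeg=0): [5]
  pop 5: indeg[0]->1; indeg[1]->0 | ready=[1] | order so far=[5]
  pop 1: indeg[3]->1; indeg[4]->0; indeg[6]->2 | ready=[4] | order so far=[5, 1]
  pop 4: indeg[2]->2; indeg[3]->0 | ready=[3] | order so far=[5, 1, 4]
  pop 3: indeg[0]->0; indeg[2]->1; indeg[6]->1 | ready=[0] | order so far=[5, 1, 4, 3]
  pop 0: indeg[2]->0; indeg[6]->0 | ready=[2, 6] | order so far=[5, 1, 4, 3, 0]
  pop 2: no out-edges | ready=[6] | order so far=[5, 1, 4, 3, 0, 2]
  pop 6: no out-edges | ready=[] | order so far=[5, 1, 4, 3, 0, 2, 6]
  Result: [5, 1, 4, 3, 0, 2, 6]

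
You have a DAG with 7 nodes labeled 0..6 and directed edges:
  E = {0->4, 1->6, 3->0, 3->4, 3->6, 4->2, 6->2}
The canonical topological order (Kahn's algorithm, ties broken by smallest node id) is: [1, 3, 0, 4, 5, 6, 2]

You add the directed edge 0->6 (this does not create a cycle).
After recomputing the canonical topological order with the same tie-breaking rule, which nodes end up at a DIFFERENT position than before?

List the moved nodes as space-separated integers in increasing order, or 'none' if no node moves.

Answer: none

Derivation:
Old toposort: [1, 3, 0, 4, 5, 6, 2]
Added edge 0->6
Recompute Kahn (smallest-id tiebreak):
  initial in-degrees: [1, 0, 2, 0, 2, 0, 3]
  ready (indeg=0): [1, 3, 5]
  pop 1: indeg[6]->2 | ready=[3, 5] | order so far=[1]
  pop 3: indeg[0]->0; indeg[4]->1; indeg[6]->1 | ready=[0, 5] | order so far=[1, 3]
  pop 0: indeg[4]->0; indeg[6]->0 | ready=[4, 5, 6] | order so far=[1, 3, 0]
  pop 4: indeg[2]->1 | ready=[5, 6] | order so far=[1, 3, 0, 4]
  pop 5: no out-edges | ready=[6] | order so far=[1, 3, 0, 4, 5]
  pop 6: indeg[2]->0 | ready=[2] | order so far=[1, 3, 0, 4, 5, 6]
  pop 2: no out-edges | ready=[] | order so far=[1, 3, 0, 4, 5, 6, 2]
New canonical toposort: [1, 3, 0, 4, 5, 6, 2]
Compare positions:
  Node 0: index 2 -> 2 (same)
  Node 1: index 0 -> 0 (same)
  Node 2: index 6 -> 6 (same)
  Node 3: index 1 -> 1 (same)
  Node 4: index 3 -> 3 (same)
  Node 5: index 4 -> 4 (same)
  Node 6: index 5 -> 5 (same)
Nodes that changed position: none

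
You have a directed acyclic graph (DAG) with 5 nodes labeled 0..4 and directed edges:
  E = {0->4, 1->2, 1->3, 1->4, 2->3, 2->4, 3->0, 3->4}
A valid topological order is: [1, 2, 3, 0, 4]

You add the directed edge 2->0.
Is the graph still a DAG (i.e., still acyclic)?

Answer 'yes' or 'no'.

Answer: yes

Derivation:
Given toposort: [1, 2, 3, 0, 4]
Position of 2: index 1; position of 0: index 3
New edge 2->0: forward
Forward edge: respects the existing order. Still a DAG, same toposort still valid.
Still a DAG? yes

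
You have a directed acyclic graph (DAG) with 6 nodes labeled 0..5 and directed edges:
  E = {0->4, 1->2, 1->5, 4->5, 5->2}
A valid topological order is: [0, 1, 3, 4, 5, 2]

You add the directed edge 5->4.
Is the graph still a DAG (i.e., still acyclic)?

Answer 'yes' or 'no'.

Answer: no

Derivation:
Given toposort: [0, 1, 3, 4, 5, 2]
Position of 5: index 4; position of 4: index 3
New edge 5->4: backward (u after v in old order)
Backward edge: old toposort is now invalid. Check if this creates a cycle.
Does 4 already reach 5? Reachable from 4: [2, 4, 5]. YES -> cycle!
Still a DAG? no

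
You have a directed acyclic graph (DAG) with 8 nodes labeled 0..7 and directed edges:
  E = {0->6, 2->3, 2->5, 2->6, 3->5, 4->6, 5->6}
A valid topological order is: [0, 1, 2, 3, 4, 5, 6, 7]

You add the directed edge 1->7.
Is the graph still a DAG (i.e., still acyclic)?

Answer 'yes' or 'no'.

Given toposort: [0, 1, 2, 3, 4, 5, 6, 7]
Position of 1: index 1; position of 7: index 7
New edge 1->7: forward
Forward edge: respects the existing order. Still a DAG, same toposort still valid.
Still a DAG? yes

Answer: yes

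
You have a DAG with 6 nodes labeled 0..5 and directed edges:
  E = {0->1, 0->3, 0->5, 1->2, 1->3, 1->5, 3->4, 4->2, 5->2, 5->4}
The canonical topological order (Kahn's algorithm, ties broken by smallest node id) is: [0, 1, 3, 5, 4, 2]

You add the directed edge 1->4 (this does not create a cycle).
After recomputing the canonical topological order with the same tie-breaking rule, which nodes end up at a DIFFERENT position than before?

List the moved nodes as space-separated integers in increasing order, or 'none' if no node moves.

Answer: none

Derivation:
Old toposort: [0, 1, 3, 5, 4, 2]
Added edge 1->4
Recompute Kahn (smallest-id tiebreak):
  initial in-degrees: [0, 1, 3, 2, 3, 2]
  ready (indeg=0): [0]
  pop 0: indeg[1]->0; indeg[3]->1; indeg[5]->1 | ready=[1] | order so far=[0]
  pop 1: indeg[2]->2; indeg[3]->0; indeg[4]->2; indeg[5]->0 | ready=[3, 5] | order so far=[0, 1]
  pop 3: indeg[4]->1 | ready=[5] | order so far=[0, 1, 3]
  pop 5: indeg[2]->1; indeg[4]->0 | ready=[4] | order so far=[0, 1, 3, 5]
  pop 4: indeg[2]->0 | ready=[2] | order so far=[0, 1, 3, 5, 4]
  pop 2: no out-edges | ready=[] | order so far=[0, 1, 3, 5, 4, 2]
New canonical toposort: [0, 1, 3, 5, 4, 2]
Compare positions:
  Node 0: index 0 -> 0 (same)
  Node 1: index 1 -> 1 (same)
  Node 2: index 5 -> 5 (same)
  Node 3: index 2 -> 2 (same)
  Node 4: index 4 -> 4 (same)
  Node 5: index 3 -> 3 (same)
Nodes that changed position: none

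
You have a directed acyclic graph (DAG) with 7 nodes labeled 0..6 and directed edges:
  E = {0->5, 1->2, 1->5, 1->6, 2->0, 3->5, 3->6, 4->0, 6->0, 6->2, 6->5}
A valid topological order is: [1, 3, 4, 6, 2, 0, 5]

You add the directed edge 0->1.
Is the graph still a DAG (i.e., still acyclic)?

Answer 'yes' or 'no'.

Answer: no

Derivation:
Given toposort: [1, 3, 4, 6, 2, 0, 5]
Position of 0: index 5; position of 1: index 0
New edge 0->1: backward (u after v in old order)
Backward edge: old toposort is now invalid. Check if this creates a cycle.
Does 1 already reach 0? Reachable from 1: [0, 1, 2, 5, 6]. YES -> cycle!
Still a DAG? no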